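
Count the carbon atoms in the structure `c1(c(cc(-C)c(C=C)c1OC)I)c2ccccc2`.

16

The symbol for carbon appears 16 times in the SMILES. Lowercase c denotes aromatic carbon and counts toward C.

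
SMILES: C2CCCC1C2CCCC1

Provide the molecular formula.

Heavy atoms from the SMILES: 10 C.
Implicit hydrogens by atom environment:
  8 × C: 2 H each → 16
  2 × C: 1 H each → 2
  Total hydrogens = 18.
Molecular formula: C10H18

C10H18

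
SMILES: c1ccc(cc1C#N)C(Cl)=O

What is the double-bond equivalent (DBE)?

Molecular formula from the SMILES: C8H4ClNO.
DoU = (2C + 2 + N − H − X)/2 = (2·8 + 2 + 1 − 4 − 1)/2 = 14/2 = 7.
(Structurally: 1 ring(s) + 6 π bond(s) = 7.)

7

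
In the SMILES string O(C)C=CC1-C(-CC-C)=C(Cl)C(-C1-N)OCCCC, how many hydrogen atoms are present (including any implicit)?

26

Hydrogens are implicit in SMILES; fill each atom to its normal valence:
  5 × C: 2 H each → 10
  5 × C: 1 H each → 5
  3 × C: 3 H each → 9
  2 × C: no H
  2 × O: no H
  1 × Cl: no H
  1 × N: 2 H
  Total hydrogens = 26.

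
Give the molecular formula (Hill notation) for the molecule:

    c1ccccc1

Heavy atoms from the SMILES: 6 C.
Implicit hydrogens by atom environment:
  6 × C (aromatic): 1 H each → 6
  Total hydrogens = 6.
Molecular formula: C6H6

C6H6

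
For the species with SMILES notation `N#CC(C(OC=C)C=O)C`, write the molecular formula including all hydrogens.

C7H9NO2

Heavy atoms from the SMILES: 7 C, 1 N, 2 O.
Implicit hydrogens by atom environment:
  4 × C: 1 H each → 4
  2 × O: no H
  1 × C: 3 H
  1 × C: 2 H
  1 × C: no H
  1 × N: no H
  Total hydrogens = 9.
Molecular formula: C7H9NO2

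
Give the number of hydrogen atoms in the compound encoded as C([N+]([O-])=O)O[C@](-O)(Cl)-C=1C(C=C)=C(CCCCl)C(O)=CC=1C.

17

Hydrogens are implicit in SMILES; fill each atom to its normal valence:
  5 × C: 2 H each → 10
  5 × C (aromatic): no H
  2 × Cl: no H
  2 × O: 1 H each → 2
  2 × O: no H
  1 × C: 3 H
  1 × C (aromatic): 1 H
  1 × C: 1 H
  1 × C: no H
  1 × N (charge +1): no H
  1 × O (charge -1): no H
  Total hydrogens = 17.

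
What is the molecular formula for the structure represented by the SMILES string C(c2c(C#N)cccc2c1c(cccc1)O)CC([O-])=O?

C16H12NO3-

Heavy atoms from the SMILES: 16 C, 1 N, 3 O.
Implicit hydrogens by atom environment:
  7 × C (aromatic): 1 H each → 7
  5 × C (aromatic): no H
  2 × C: 2 H each → 4
  2 × C: no H
  1 × N: no H
  1 × O: 1 H
  1 × O: no H
  1 × O (charge -1): no H
  Total hydrogens = 12.
Net charge -1.
Molecular formula: C16H12NO3-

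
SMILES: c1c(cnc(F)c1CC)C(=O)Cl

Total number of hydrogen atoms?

7

Hydrogens are implicit in SMILES; fill each atom to its normal valence:
  3 × C (aromatic): no H
  2 × C (aromatic): 1 H each → 2
  1 × C: 3 H
  1 × C: 2 H
  1 × C: no H
  1 × Cl: no H
  1 × F: no H
  1 × N (aromatic): no H
  1 × O: no H
  Total hydrogens = 7.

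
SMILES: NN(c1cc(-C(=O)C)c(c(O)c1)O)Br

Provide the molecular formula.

Heavy atoms from the SMILES: 1 Br, 8 C, 2 N, 3 O.
Implicit hydrogens by atom environment:
  4 × C (aromatic): no H
  2 × C (aromatic): 1 H each → 2
  2 × O: 1 H each → 2
  1 × Br: no H
  1 × C: 3 H
  1 × C: no H
  1 × N: 2 H
  1 × N: no H
  1 × O: no H
  Total hydrogens = 9.
Molecular formula: C8H9BrN2O3

C8H9BrN2O3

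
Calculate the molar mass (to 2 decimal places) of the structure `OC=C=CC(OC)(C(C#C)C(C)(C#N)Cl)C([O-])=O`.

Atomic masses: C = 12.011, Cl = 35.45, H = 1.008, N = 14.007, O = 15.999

268.67

Molecular formula: C12H11ClNO4-.
M = 12×12.011 + 1×35.45 + 11×1.008 + 1×14.007 + 4×15.999 = 268.67 g/mol.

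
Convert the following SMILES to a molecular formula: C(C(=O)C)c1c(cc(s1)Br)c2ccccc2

Heavy atoms from the SMILES: 1 Br, 13 C, 1 O, 1 S.
Implicit hydrogens by atom environment:
  6 × C (aromatic): 1 H each → 6
  4 × C (aromatic): no H
  1 × Br: no H
  1 × C: 3 H
  1 × C: 2 H
  1 × C: no H
  1 × O: no H
  1 × S (aromatic): no H
  Total hydrogens = 11.
Molecular formula: C13H11BrOS

C13H11BrOS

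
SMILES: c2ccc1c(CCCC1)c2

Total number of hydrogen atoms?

Hydrogens are implicit in SMILES; fill each atom to its normal valence:
  4 × C: 2 H each → 8
  4 × C (aromatic): 1 H each → 4
  2 × C (aromatic): no H
  Total hydrogens = 12.

12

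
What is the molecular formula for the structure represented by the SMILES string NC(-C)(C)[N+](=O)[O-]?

Heavy atoms from the SMILES: 3 C, 2 N, 2 O.
Implicit hydrogens by atom environment:
  2 × C: 3 H each → 6
  1 × C: no H
  1 × N: 2 H
  1 × N (charge +1): no H
  1 × O: no H
  1 × O (charge -1): no H
  Total hydrogens = 8.
Molecular formula: C3H8N2O2

C3H8N2O2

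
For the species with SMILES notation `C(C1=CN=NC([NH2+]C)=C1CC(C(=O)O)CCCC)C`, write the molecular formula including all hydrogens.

C14H24N3O2+

Heavy atoms from the SMILES: 14 C, 3 N, 2 O.
Implicit hydrogens by atom environment:
  5 × C: 2 H each → 10
  3 × C: 3 H each → 9
  3 × C (aromatic): no H
  2 × N (aromatic): no H
  1 × C (aromatic): 1 H
  1 × C: 1 H
  1 × C: no H
  1 × N (charge +1): 2 H
  1 × O: 1 H
  1 × O: no H
  Total hydrogens = 24.
Net charge +1.
Molecular formula: C14H24N3O2+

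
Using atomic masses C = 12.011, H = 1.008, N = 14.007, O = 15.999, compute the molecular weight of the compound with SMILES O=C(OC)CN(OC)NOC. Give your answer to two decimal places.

Molecular formula: C5H12N2O4.
M = 5×12.011 + 12×1.008 + 2×14.007 + 4×15.999 = 164.16 g/mol.

164.16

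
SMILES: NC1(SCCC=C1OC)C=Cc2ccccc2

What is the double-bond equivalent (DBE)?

7

Molecular formula from the SMILES: C14H17NOS.
DoU = (2C + 2 + N − H − X)/2 = (2·14 + 2 + 1 − 17 − 0)/2 = 14/2 = 7.
(Structurally: 2 ring(s) + 5 π bond(s) = 7.)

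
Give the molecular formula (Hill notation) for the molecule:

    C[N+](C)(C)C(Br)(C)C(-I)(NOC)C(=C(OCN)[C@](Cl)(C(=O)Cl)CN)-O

C13H25BrCl2IN4O4+

Heavy atoms from the SMILES: 1 Br, 13 C, 2 Cl, 1 I, 4 N, 4 O.
Implicit hydrogens by atom environment:
  6 × C: no H
  5 × C: 3 H each → 15
  3 × O: no H
  2 × C: 2 H each → 4
  2 × Cl: no H
  2 × N: 2 H each → 4
  1 × Br: no H
  1 × I: no H
  1 × N: 1 H
  1 × N (charge +1): no H
  1 × O: 1 H
  Total hydrogens = 25.
Net charge +1.
Molecular formula: C13H25BrCl2IN4O4+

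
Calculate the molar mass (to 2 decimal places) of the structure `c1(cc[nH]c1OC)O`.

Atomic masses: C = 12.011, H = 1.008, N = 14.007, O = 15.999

Molecular formula: C5H7NO2.
M = 5×12.011 + 7×1.008 + 1×14.007 + 2×15.999 = 113.12 g/mol.

113.12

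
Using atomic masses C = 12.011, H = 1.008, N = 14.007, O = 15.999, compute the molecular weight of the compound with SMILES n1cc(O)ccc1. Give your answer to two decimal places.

Molecular formula: C5H5NO.
M = 5×12.011 + 5×1.008 + 1×14.007 + 1×15.999 = 95.10 g/mol.

95.10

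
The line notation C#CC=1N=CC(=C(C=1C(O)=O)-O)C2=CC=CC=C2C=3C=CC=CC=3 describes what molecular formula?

C20H13NO3

Heavy atoms from the SMILES: 20 C, 1 N, 3 O.
Implicit hydrogens by atom environment:
  10 × C (aromatic): 1 H each → 10
  7 × C (aromatic): no H
  2 × C: no H
  2 × O: 1 H each → 2
  1 × C: 1 H
  1 × N (aromatic): no H
  1 × O: no H
  Total hydrogens = 13.
Molecular formula: C20H13NO3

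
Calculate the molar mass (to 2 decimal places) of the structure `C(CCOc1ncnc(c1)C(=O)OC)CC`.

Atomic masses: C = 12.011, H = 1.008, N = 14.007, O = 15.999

224.26

Molecular formula: C11H16N2O3.
M = 11×12.011 + 16×1.008 + 2×14.007 + 3×15.999 = 224.26 g/mol.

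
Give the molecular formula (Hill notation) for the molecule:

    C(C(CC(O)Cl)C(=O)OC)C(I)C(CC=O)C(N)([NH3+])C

Heavy atoms from the SMILES: 12 C, 1 Cl, 1 I, 2 N, 4 O.
Implicit hydrogens by atom environment:
  5 × C: 1 H each → 5
  3 × C: 2 H each → 6
  3 × O: no H
  2 × C: 3 H each → 6
  2 × C: no H
  1 × Cl: no H
  1 × I: no H
  1 × N (charge +1): 3 H
  1 × N: 2 H
  1 × O: 1 H
  Total hydrogens = 23.
Net charge +1.
Molecular formula: C12H23ClIN2O4+

C12H23ClIN2O4+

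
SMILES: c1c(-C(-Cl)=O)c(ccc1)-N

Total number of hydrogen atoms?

6

Hydrogens are implicit in SMILES; fill each atom to its normal valence:
  4 × C (aromatic): 1 H each → 4
  2 × C (aromatic): no H
  1 × C: no H
  1 × Cl: no H
  1 × N: 2 H
  1 × O: no H
  Total hydrogens = 6.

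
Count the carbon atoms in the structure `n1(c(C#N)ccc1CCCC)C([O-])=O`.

The symbol for carbon appears 10 times in the SMILES. Lowercase c denotes aromatic carbon and counts toward C.

10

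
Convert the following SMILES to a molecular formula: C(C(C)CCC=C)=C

Heavy atoms from the SMILES: 8 C.
Implicit hydrogens by atom environment:
  4 × C: 2 H each → 8
  3 × C: 1 H each → 3
  1 × C: 3 H
  Total hydrogens = 14.
Molecular formula: C8H14

C8H14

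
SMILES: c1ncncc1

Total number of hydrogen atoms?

Hydrogens are implicit in SMILES; fill each atom to its normal valence:
  4 × C (aromatic): 1 H each → 4
  2 × N (aromatic): no H
  Total hydrogens = 4.

4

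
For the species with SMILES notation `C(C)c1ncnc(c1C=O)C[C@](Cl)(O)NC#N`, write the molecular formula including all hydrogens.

Heavy atoms from the SMILES: 10 C, 1 Cl, 4 N, 2 O.
Implicit hydrogens by atom environment:
  3 × C (aromatic): no H
  2 × C: 2 H each → 4
  2 × C: no H
  2 × N (aromatic): no H
  1 × C: 3 H
  1 × C (aromatic): 1 H
  1 × C: 1 H
  1 × Cl: no H
  1 × N: 1 H
  1 × N: no H
  1 × O: 1 H
  1 × O: no H
  Total hydrogens = 11.
Molecular formula: C10H11ClN4O2

C10H11ClN4O2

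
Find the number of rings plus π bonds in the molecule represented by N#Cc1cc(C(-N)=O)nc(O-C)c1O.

Molecular formula from the SMILES: C8H7N3O3.
DoU = (2C + 2 + N − H − X)/2 = (2·8 + 2 + 3 − 7 − 0)/2 = 14/2 = 7.
(Structurally: 1 ring(s) + 6 π bond(s) = 7.)

7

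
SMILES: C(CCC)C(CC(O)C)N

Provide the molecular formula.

C8H19NO

Heavy atoms from the SMILES: 8 C, 1 N, 1 O.
Implicit hydrogens by atom environment:
  4 × C: 2 H each → 8
  2 × C: 3 H each → 6
  2 × C: 1 H each → 2
  1 × N: 2 H
  1 × O: 1 H
  Total hydrogens = 19.
Molecular formula: C8H19NO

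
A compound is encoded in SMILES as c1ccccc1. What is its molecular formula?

C6H6

Heavy atoms from the SMILES: 6 C.
Implicit hydrogens by atom environment:
  6 × C (aromatic): 1 H each → 6
  Total hydrogens = 6.
Molecular formula: C6H6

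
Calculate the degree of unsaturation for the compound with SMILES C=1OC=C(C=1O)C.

3

Molecular formula from the SMILES: C5H6O2.
DoU = (2C + 2 + N − H − X)/2 = (2·5 + 2 + 0 − 6 − 0)/2 = 6/2 = 3.
(Structurally: 1 ring(s) + 2 π bond(s) = 3.)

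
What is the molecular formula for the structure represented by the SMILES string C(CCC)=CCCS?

Heavy atoms from the SMILES: 7 C, 1 S.
Implicit hydrogens by atom environment:
  4 × C: 2 H each → 8
  2 × C: 1 H each → 2
  1 × C: 3 H
  1 × S: 1 H
  Total hydrogens = 14.
Molecular formula: C7H14S

C7H14S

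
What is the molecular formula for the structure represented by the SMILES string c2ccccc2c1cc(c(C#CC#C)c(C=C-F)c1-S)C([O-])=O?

C19H10FO2S-

Heavy atoms from the SMILES: 19 C, 1 F, 2 O, 1 S.
Implicit hydrogens by atom environment:
  6 × C (aromatic): 1 H each → 6
  6 × C (aromatic): no H
  4 × C: no H
  3 × C: 1 H each → 3
  1 × F: no H
  1 × O: no H
  1 × O (charge -1): no H
  1 × S: 1 H
  Total hydrogens = 10.
Net charge -1.
Molecular formula: C19H10FO2S-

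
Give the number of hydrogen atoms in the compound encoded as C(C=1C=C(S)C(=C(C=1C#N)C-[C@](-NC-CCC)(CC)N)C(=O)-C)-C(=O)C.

29

Hydrogens are implicit in SMILES; fill each atom to its normal valence:
  6 × C: 2 H each → 12
  5 × C (aromatic): no H
  4 × C: 3 H each → 12
  4 × C: no H
  2 × O: no H
  1 × C (aromatic): 1 H
  1 × N: 2 H
  1 × N: 1 H
  1 × N: no H
  1 × S: 1 H
  Total hydrogens = 29.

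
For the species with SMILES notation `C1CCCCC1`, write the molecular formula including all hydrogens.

Heavy atoms from the SMILES: 6 C.
Implicit hydrogens by atom environment:
  6 × C: 2 H each → 12
  Total hydrogens = 12.
Molecular formula: C6H12

C6H12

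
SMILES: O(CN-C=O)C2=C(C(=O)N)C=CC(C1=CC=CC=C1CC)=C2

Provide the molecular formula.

Heavy atoms from the SMILES: 17 C, 2 N, 3 O.
Implicit hydrogens by atom environment:
  7 × C (aromatic): 1 H each → 7
  5 × C (aromatic): no H
  3 × O: no H
  2 × C: 2 H each → 4
  1 × C: 3 H
  1 × C: 1 H
  1 × C: no H
  1 × N: 2 H
  1 × N: 1 H
  Total hydrogens = 18.
Molecular formula: C17H18N2O3

C17H18N2O3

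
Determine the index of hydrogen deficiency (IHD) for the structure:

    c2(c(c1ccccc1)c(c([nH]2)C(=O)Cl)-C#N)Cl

Molecular formula from the SMILES: C12H6Cl2N2O.
DoU = (2C + 2 + N − H − X)/2 = (2·12 + 2 + 2 − 6 − 2)/2 = 20/2 = 10.
(Structurally: 2 ring(s) + 8 π bond(s) = 10.)

10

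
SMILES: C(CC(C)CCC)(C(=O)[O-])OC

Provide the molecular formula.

Heavy atoms from the SMILES: 9 C, 3 O.
Implicit hydrogens by atom environment:
  3 × C: 3 H each → 9
  3 × C: 2 H each → 6
  2 × C: 1 H each → 2
  2 × O: no H
  1 × C: no H
  1 × O (charge -1): no H
  Total hydrogens = 17.
Net charge -1.
Molecular formula: C9H17O3-

C9H17O3-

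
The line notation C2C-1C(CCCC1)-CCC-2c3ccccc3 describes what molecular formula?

C16H22

Heavy atoms from the SMILES: 16 C.
Implicit hydrogens by atom environment:
  7 × C: 2 H each → 14
  5 × C (aromatic): 1 H each → 5
  3 × C: 1 H each → 3
  1 × C (aromatic): no H
  Total hydrogens = 22.
Molecular formula: C16H22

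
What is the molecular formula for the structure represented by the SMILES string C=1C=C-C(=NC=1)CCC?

C8H11N

Heavy atoms from the SMILES: 8 C, 1 N.
Implicit hydrogens by atom environment:
  4 × C (aromatic): 1 H each → 4
  2 × C: 2 H each → 4
  1 × C: 3 H
  1 × C (aromatic): no H
  1 × N (aromatic): no H
  Total hydrogens = 11.
Molecular formula: C8H11N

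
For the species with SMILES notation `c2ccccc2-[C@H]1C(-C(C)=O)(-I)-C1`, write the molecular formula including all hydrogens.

Heavy atoms from the SMILES: 11 C, 1 I, 1 O.
Implicit hydrogens by atom environment:
  5 × C (aromatic): 1 H each → 5
  2 × C: no H
  1 × C: 3 H
  1 × C: 2 H
  1 × C: 1 H
  1 × C (aromatic): no H
  1 × I: no H
  1 × O: no H
  Total hydrogens = 11.
Molecular formula: C11H11IO

C11H11IO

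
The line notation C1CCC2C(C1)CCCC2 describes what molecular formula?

C10H18

Heavy atoms from the SMILES: 10 C.
Implicit hydrogens by atom environment:
  8 × C: 2 H each → 16
  2 × C: 1 H each → 2
  Total hydrogens = 18.
Molecular formula: C10H18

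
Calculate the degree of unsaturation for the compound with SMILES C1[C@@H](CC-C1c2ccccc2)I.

5

Molecular formula from the SMILES: C11H13I.
DoU = (2C + 2 + N − H − X)/2 = (2·11 + 2 + 0 − 13 − 1)/2 = 10/2 = 5.
(Structurally: 2 ring(s) + 3 π bond(s) = 5.)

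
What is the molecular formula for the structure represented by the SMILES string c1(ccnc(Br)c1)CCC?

Heavy atoms from the SMILES: 1 Br, 8 C, 1 N.
Implicit hydrogens by atom environment:
  3 × C (aromatic): 1 H each → 3
  2 × C: 2 H each → 4
  2 × C (aromatic): no H
  1 × Br: no H
  1 × C: 3 H
  1 × N (aromatic): no H
  Total hydrogens = 10.
Molecular formula: C8H10BrN

C8H10BrN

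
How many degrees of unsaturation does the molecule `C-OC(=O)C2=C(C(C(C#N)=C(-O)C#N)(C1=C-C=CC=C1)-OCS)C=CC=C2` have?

Molecular formula from the SMILES: C20H16N2O4S.
DoU = (2C + 2 + N − H − X)/2 = (2·20 + 2 + 2 − 16 − 0)/2 = 28/2 = 14.
(Structurally: 2 ring(s) + 12 π bond(s) = 14.)

14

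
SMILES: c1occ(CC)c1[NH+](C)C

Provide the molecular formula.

C8H14NO+

Heavy atoms from the SMILES: 8 C, 1 N, 1 O.
Implicit hydrogens by atom environment:
  3 × C: 3 H each → 9
  2 × C (aromatic): 1 H each → 2
  2 × C (aromatic): no H
  1 × C: 2 H
  1 × N (charge +1): 1 H
  1 × O (aromatic): no H
  Total hydrogens = 14.
Net charge +1.
Molecular formula: C8H14NO+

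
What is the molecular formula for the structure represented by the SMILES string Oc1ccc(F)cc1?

Heavy atoms from the SMILES: 6 C, 1 F, 1 O.
Implicit hydrogens by atom environment:
  4 × C (aromatic): 1 H each → 4
  2 × C (aromatic): no H
  1 × F: no H
  1 × O: 1 H
  Total hydrogens = 5.
Molecular formula: C6H5FO

C6H5FO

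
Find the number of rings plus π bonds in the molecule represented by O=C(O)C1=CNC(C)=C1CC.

Molecular formula from the SMILES: C8H11NO2.
DoU = (2C + 2 + N − H − X)/2 = (2·8 + 2 + 1 − 11 − 0)/2 = 8/2 = 4.
(Structurally: 1 ring(s) + 3 π bond(s) = 4.)

4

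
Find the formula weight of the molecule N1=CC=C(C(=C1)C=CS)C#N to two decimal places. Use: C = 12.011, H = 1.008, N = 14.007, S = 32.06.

162.21

Molecular formula: C8H6N2S.
M = 8×12.011 + 6×1.008 + 2×14.007 + 1×32.06 = 162.21 g/mol.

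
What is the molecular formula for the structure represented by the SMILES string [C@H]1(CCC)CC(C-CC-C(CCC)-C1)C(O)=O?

C15H28O2

Heavy atoms from the SMILES: 15 C, 2 O.
Implicit hydrogens by atom environment:
  9 × C: 2 H each → 18
  3 × C: 1 H each → 3
  2 × C: 3 H each → 6
  1 × C: no H
  1 × O: 1 H
  1 × O: no H
  Total hydrogens = 28.
Molecular formula: C15H28O2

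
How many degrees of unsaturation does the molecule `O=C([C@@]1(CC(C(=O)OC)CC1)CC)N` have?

3

Molecular formula from the SMILES: C10H17NO3.
DoU = (2C + 2 + N − H − X)/2 = (2·10 + 2 + 1 − 17 − 0)/2 = 6/2 = 3.
(Structurally: 1 ring(s) + 2 π bond(s) = 3.)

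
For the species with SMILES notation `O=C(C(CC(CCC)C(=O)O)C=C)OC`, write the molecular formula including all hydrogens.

C11H18O4

Heavy atoms from the SMILES: 11 C, 4 O.
Implicit hydrogens by atom environment:
  4 × C: 2 H each → 8
  3 × C: 1 H each → 3
  3 × O: no H
  2 × C: 3 H each → 6
  2 × C: no H
  1 × O: 1 H
  Total hydrogens = 18.
Molecular formula: C11H18O4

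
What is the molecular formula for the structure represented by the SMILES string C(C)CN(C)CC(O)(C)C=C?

C9H19NO

Heavy atoms from the SMILES: 9 C, 1 N, 1 O.
Implicit hydrogens by atom environment:
  4 × C: 2 H each → 8
  3 × C: 3 H each → 9
  1 × C: 1 H
  1 × C: no H
  1 × N: no H
  1 × O: 1 H
  Total hydrogens = 19.
Molecular formula: C9H19NO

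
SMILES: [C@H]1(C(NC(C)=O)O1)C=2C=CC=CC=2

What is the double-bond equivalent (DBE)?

Molecular formula from the SMILES: C10H11NO2.
DoU = (2C + 2 + N − H − X)/2 = (2·10 + 2 + 1 − 11 − 0)/2 = 12/2 = 6.
(Structurally: 2 ring(s) + 4 π bond(s) = 6.)

6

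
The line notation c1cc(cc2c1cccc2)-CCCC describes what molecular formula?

C14H16

Heavy atoms from the SMILES: 14 C.
Implicit hydrogens by atom environment:
  7 × C (aromatic): 1 H each → 7
  3 × C: 2 H each → 6
  3 × C (aromatic): no H
  1 × C: 3 H
  Total hydrogens = 16.
Molecular formula: C14H16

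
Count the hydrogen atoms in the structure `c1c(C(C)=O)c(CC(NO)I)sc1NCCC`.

17

Hydrogens are implicit in SMILES; fill each atom to its normal valence:
  3 × C: 2 H each → 6
  3 × C (aromatic): no H
  2 × C: 3 H each → 6
  2 × N: 1 H each → 2
  1 × C (aromatic): 1 H
  1 × C: 1 H
  1 × C: no H
  1 × I: no H
  1 × O: 1 H
  1 × O: no H
  1 × S (aromatic): no H
  Total hydrogens = 17.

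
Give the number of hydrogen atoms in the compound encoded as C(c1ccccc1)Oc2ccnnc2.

Hydrogens are implicit in SMILES; fill each atom to its normal valence:
  8 × C (aromatic): 1 H each → 8
  2 × C (aromatic): no H
  2 × N (aromatic): no H
  1 × C: 2 H
  1 × O: no H
  Total hydrogens = 10.

10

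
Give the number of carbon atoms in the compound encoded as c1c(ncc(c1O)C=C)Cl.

7

The symbol for carbon appears 7 times in the SMILES. Lowercase c denotes aromatic carbon and counts toward C.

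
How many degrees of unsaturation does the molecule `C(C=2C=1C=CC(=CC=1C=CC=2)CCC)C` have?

Molecular formula from the SMILES: C15H18.
DoU = (2C + 2 + N − H − X)/2 = (2·15 + 2 + 0 − 18 − 0)/2 = 14/2 = 7.
(Structurally: 2 ring(s) + 5 π bond(s) = 7.)

7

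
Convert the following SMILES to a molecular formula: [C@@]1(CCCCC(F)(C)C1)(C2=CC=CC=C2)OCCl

C15H20ClFO

Heavy atoms from the SMILES: 15 C, 1 Cl, 1 F, 1 O.
Implicit hydrogens by atom environment:
  6 × C: 2 H each → 12
  5 × C (aromatic): 1 H each → 5
  2 × C: no H
  1 × C: 3 H
  1 × C (aromatic): no H
  1 × Cl: no H
  1 × F: no H
  1 × O: no H
  Total hydrogens = 20.
Molecular formula: C15H20ClFO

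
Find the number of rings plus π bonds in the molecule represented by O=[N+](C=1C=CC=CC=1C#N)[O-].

7

Molecular formula from the SMILES: C7H4N2O2.
DoU = (2C + 2 + N − H − X)/2 = (2·7 + 2 + 2 − 4 − 0)/2 = 14/2 = 7.
(Structurally: 1 ring(s) + 6 π bond(s) = 7.)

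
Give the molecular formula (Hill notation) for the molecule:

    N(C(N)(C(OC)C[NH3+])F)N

Heavy atoms from the SMILES: 4 C, 1 F, 4 N, 1 O.
Implicit hydrogens by atom environment:
  2 × N: 2 H each → 4
  1 × C: 3 H
  1 × C: 2 H
  1 × C: 1 H
  1 × C: no H
  1 × F: no H
  1 × N (charge +1): 3 H
  1 × N: 1 H
  1 × O: no H
  Total hydrogens = 14.
Net charge +1.
Molecular formula: C4H14FN4O+

C4H14FN4O+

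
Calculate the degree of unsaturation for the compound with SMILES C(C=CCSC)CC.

1

Molecular formula from the SMILES: C7H14S.
DoU = (2C + 2 + N − H − X)/2 = (2·7 + 2 + 0 − 14 − 0)/2 = 2/2 = 1.
(Structurally: 0 ring(s) + 1 π bond(s) = 1.)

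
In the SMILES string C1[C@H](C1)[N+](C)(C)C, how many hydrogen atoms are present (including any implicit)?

Hydrogens are implicit in SMILES; fill each atom to its normal valence:
  3 × C: 3 H each → 9
  2 × C: 2 H each → 4
  1 × C: 1 H
  1 × N (charge +1): no H
  Total hydrogens = 14.

14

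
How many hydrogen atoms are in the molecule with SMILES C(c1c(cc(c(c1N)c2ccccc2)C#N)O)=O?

Hydrogens are implicit in SMILES; fill each atom to its normal valence:
  6 × C (aromatic): 1 H each → 6
  6 × C (aromatic): no H
  1 × C: 1 H
  1 × C: no H
  1 × N: 2 H
  1 × N: no H
  1 × O: 1 H
  1 × O: no H
  Total hydrogens = 10.

10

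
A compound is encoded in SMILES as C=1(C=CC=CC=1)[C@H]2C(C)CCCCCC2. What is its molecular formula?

C15H22

Heavy atoms from the SMILES: 15 C.
Implicit hydrogens by atom environment:
  6 × C: 2 H each → 12
  5 × C (aromatic): 1 H each → 5
  2 × C: 1 H each → 2
  1 × C: 3 H
  1 × C (aromatic): no H
  Total hydrogens = 22.
Molecular formula: C15H22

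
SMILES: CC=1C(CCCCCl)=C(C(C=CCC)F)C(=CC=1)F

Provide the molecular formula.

Heavy atoms from the SMILES: 16 C, 1 Cl, 2 F.
Implicit hydrogens by atom environment:
  5 × C: 2 H each → 10
  4 × C (aromatic): no H
  3 × C: 1 H each → 3
  2 × C: 3 H each → 6
  2 × C (aromatic): 1 H each → 2
  2 × F: no H
  1 × Cl: no H
  Total hydrogens = 21.
Molecular formula: C16H21ClF2

C16H21ClF2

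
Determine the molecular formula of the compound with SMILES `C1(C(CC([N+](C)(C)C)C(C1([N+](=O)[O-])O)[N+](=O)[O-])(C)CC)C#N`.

C13H23N4O5+

Heavy atoms from the SMILES: 13 C, 4 N, 5 O.
Implicit hydrogens by atom environment:
  5 × C: 3 H each → 15
  3 × C: 1 H each → 3
  3 × C: no H
  3 × N (charge +1): no H
  2 × C: 2 H each → 4
  2 × O: no H
  2 × O (charge -1): no H
  1 × N: no H
  1 × O: 1 H
  Total hydrogens = 23.
Net charge +1.
Molecular formula: C13H23N4O5+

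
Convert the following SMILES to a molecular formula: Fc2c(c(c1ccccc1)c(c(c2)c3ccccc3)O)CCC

C21H19FO

Heavy atoms from the SMILES: 21 C, 1 F, 1 O.
Implicit hydrogens by atom environment:
  11 × C (aromatic): 1 H each → 11
  7 × C (aromatic): no H
  2 × C: 2 H each → 4
  1 × C: 3 H
  1 × F: no H
  1 × O: 1 H
  Total hydrogens = 19.
Molecular formula: C21H19FO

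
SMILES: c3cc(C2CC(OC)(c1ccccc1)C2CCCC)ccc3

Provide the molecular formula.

C21H26O

Heavy atoms from the SMILES: 21 C, 1 O.
Implicit hydrogens by atom environment:
  10 × C (aromatic): 1 H each → 10
  4 × C: 2 H each → 8
  2 × C: 3 H each → 6
  2 × C: 1 H each → 2
  2 × C (aromatic): no H
  1 × C: no H
  1 × O: no H
  Total hydrogens = 26.
Molecular formula: C21H26O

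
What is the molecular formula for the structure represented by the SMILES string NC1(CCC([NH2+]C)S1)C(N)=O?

Heavy atoms from the SMILES: 6 C, 3 N, 1 O, 1 S.
Implicit hydrogens by atom environment:
  2 × C: 2 H each → 4
  2 × C: no H
  2 × N: 2 H each → 4
  1 × C: 3 H
  1 × C: 1 H
  1 × N (charge +1): 2 H
  1 × O: no H
  1 × S: no H
  Total hydrogens = 14.
Net charge +1.
Molecular formula: C6H14N3OS+

C6H14N3OS+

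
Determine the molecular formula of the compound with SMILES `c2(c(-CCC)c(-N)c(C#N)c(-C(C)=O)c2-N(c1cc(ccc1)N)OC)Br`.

C19H21BrN4O2

Heavy atoms from the SMILES: 1 Br, 19 C, 4 N, 2 O.
Implicit hydrogens by atom environment:
  8 × C (aromatic): no H
  4 × C (aromatic): 1 H each → 4
  3 × C: 3 H each → 9
  2 × C: 2 H each → 4
  2 × C: no H
  2 × N: 2 H each → 4
  2 × N: no H
  2 × O: no H
  1 × Br: no H
  Total hydrogens = 21.
Molecular formula: C19H21BrN4O2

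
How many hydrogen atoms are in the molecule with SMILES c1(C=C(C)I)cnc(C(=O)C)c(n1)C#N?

8

Hydrogens are implicit in SMILES; fill each atom to its normal valence:
  3 × C (aromatic): no H
  3 × C: no H
  2 × C: 3 H each → 6
  2 × N (aromatic): no H
  1 × C (aromatic): 1 H
  1 × C: 1 H
  1 × I: no H
  1 × N: no H
  1 × O: no H
  Total hydrogens = 8.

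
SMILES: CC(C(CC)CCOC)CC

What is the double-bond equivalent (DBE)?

Molecular formula from the SMILES: C10H22O.
DoU = (2C + 2 + N − H − X)/2 = (2·10 + 2 + 0 − 22 − 0)/2 = 0/2 = 0.
(Structurally: 0 ring(s) + 0 π bond(s) = 0.)

0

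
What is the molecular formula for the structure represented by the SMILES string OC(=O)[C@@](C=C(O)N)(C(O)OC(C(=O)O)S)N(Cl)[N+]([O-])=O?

C7H10ClN3O9S

Heavy atoms from the SMILES: 7 C, 1 Cl, 3 N, 9 O, 1 S.
Implicit hydrogens by atom environment:
  4 × C: no H
  4 × O: 1 H each → 4
  4 × O: no H
  3 × C: 1 H each → 3
  1 × Cl: no H
  1 × N: 2 H
  1 × N: no H
  1 × N (charge +1): no H
  1 × O (charge -1): no H
  1 × S: 1 H
  Total hydrogens = 10.
Molecular formula: C7H10ClN3O9S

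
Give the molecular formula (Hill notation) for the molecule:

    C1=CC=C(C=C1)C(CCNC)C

Heavy atoms from the SMILES: 11 C, 1 N.
Implicit hydrogens by atom environment:
  5 × C (aromatic): 1 H each → 5
  2 × C: 3 H each → 6
  2 × C: 2 H each → 4
  1 × C: 1 H
  1 × C (aromatic): no H
  1 × N: 1 H
  Total hydrogens = 17.
Molecular formula: C11H17N

C11H17N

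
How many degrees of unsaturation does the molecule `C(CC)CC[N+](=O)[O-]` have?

1

Molecular formula from the SMILES: C5H11NO2.
DoU = (2C + 2 + N − H − X)/2 = (2·5 + 2 + 1 − 11 − 0)/2 = 2/2 = 1.
(Structurally: 0 ring(s) + 1 π bond(s) = 1.)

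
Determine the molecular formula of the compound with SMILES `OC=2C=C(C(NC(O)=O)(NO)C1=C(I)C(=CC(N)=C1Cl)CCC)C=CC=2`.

Heavy atoms from the SMILES: 17 C, 1 Cl, 1 I, 3 N, 4 O.
Implicit hydrogens by atom environment:
  7 × C (aromatic): no H
  5 × C (aromatic): 1 H each → 5
  3 × O: 1 H each → 3
  2 × C: 2 H each → 4
  2 × C: no H
  2 × N: 1 H each → 2
  1 × C: 3 H
  1 × Cl: no H
  1 × I: no H
  1 × N: 2 H
  1 × O: no H
  Total hydrogens = 19.
Molecular formula: C17H19ClIN3O4

C17H19ClIN3O4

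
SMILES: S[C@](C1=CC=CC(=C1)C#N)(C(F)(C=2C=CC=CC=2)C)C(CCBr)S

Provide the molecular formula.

Heavy atoms from the SMILES: 1 Br, 19 C, 1 F, 1 N, 2 S.
Implicit hydrogens by atom environment:
  9 × C (aromatic): 1 H each → 9
  3 × C: no H
  3 × C (aromatic): no H
  2 × C: 2 H each → 4
  2 × S: 1 H each → 2
  1 × Br: no H
  1 × C: 3 H
  1 × C: 1 H
  1 × F: no H
  1 × N: no H
  Total hydrogens = 19.
Molecular formula: C19H19BrFNS2

C19H19BrFNS2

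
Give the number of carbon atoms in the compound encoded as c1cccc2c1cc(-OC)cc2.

11

The symbol for carbon appears 11 times in the SMILES. Lowercase c denotes aromatic carbon and counts toward C.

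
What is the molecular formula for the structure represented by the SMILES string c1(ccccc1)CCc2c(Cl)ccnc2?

Heavy atoms from the SMILES: 13 C, 1 Cl, 1 N.
Implicit hydrogens by atom environment:
  8 × C (aromatic): 1 H each → 8
  3 × C (aromatic): no H
  2 × C: 2 H each → 4
  1 × Cl: no H
  1 × N (aromatic): no H
  Total hydrogens = 12.
Molecular formula: C13H12ClN

C13H12ClN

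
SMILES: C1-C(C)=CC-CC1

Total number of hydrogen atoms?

Hydrogens are implicit in SMILES; fill each atom to its normal valence:
  4 × C: 2 H each → 8
  1 × C: 3 H
  1 × C: 1 H
  1 × C: no H
  Total hydrogens = 12.

12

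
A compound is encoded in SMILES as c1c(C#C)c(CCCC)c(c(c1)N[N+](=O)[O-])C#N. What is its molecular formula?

Heavy atoms from the SMILES: 13 C, 3 N, 2 O.
Implicit hydrogens by atom environment:
  4 × C (aromatic): no H
  3 × C: 2 H each → 6
  2 × C (aromatic): 1 H each → 2
  2 × C: no H
  1 × C: 3 H
  1 × C: 1 H
  1 × N: 1 H
  1 × N: no H
  1 × N (charge +1): no H
  1 × O: no H
  1 × O (charge -1): no H
  Total hydrogens = 13.
Molecular formula: C13H13N3O2

C13H13N3O2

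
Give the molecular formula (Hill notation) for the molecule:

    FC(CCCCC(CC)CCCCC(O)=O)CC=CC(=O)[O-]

C17H28FO4-

Heavy atoms from the SMILES: 17 C, 1 F, 4 O.
Implicit hydrogens by atom environment:
  10 × C: 2 H each → 20
  4 × C: 1 H each → 4
  2 × C: no H
  2 × O: no H
  1 × C: 3 H
  1 × F: no H
  1 × O: 1 H
  1 × O (charge -1): no H
  Total hydrogens = 28.
Net charge -1.
Molecular formula: C17H28FO4-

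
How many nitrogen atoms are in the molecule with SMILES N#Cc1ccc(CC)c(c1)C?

1

The symbol for nitrogen appears 1 time in the SMILES.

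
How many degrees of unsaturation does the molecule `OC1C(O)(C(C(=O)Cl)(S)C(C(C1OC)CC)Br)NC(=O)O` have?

3

Molecular formula from the SMILES: C11H17BrClNO6S.
DoU = (2C + 2 + N − H − X)/2 = (2·11 + 2 + 1 − 17 − 2)/2 = 6/2 = 3.
(Structurally: 1 ring(s) + 2 π bond(s) = 3.)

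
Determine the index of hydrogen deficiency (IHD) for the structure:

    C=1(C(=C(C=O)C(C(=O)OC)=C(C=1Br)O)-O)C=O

7

Molecular formula from the SMILES: C10H7BrO6.
DoU = (2C + 2 + N − H − X)/2 = (2·10 + 2 + 0 − 7 − 1)/2 = 14/2 = 7.
(Structurally: 1 ring(s) + 6 π bond(s) = 7.)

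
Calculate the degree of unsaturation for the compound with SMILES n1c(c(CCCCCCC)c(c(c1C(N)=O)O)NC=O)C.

Molecular formula from the SMILES: C15H23N3O3.
DoU = (2C + 2 + N − H − X)/2 = (2·15 + 2 + 3 − 23 − 0)/2 = 12/2 = 6.
(Structurally: 1 ring(s) + 5 π bond(s) = 6.)

6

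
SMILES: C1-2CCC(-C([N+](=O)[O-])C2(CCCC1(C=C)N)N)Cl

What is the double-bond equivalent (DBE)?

Molecular formula from the SMILES: C12H20ClN3O2.
DoU = (2C + 2 + N − H − X)/2 = (2·12 + 2 + 3 − 20 − 1)/2 = 8/2 = 4.
(Structurally: 2 ring(s) + 2 π bond(s) = 4.)

4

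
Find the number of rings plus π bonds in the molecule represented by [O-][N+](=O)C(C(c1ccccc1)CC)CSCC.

5

Molecular formula from the SMILES: C13H19NO2S.
DoU = (2C + 2 + N − H − X)/2 = (2·13 + 2 + 1 − 19 − 0)/2 = 10/2 = 5.
(Structurally: 1 ring(s) + 4 π bond(s) = 5.)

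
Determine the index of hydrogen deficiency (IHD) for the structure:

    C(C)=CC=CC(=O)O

3

Molecular formula from the SMILES: C6H8O2.
DoU = (2C + 2 + N − H − X)/2 = (2·6 + 2 + 0 − 8 − 0)/2 = 6/2 = 3.
(Structurally: 0 ring(s) + 3 π bond(s) = 3.)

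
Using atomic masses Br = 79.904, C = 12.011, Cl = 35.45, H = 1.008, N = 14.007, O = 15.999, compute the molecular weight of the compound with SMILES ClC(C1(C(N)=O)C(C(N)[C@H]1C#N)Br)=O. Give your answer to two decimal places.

280.51

Molecular formula: C7H7BrClN3O2.
M = 1×79.904 + 7×12.011 + 1×35.45 + 7×1.008 + 3×14.007 + 2×15.999 = 280.51 g/mol.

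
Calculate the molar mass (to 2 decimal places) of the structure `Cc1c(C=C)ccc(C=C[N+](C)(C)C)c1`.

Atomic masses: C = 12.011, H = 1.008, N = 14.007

202.32

Molecular formula: C14H20N+.
M = 14×12.011 + 20×1.008 + 1×14.007 = 202.32 g/mol.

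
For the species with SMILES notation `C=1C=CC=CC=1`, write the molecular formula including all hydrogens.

Heavy atoms from the SMILES: 6 C.
Implicit hydrogens by atom environment:
  6 × C (aromatic): 1 H each → 6
  Total hydrogens = 6.
Molecular formula: C6H6

C6H6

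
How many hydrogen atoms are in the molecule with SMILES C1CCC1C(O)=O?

Hydrogens are implicit in SMILES; fill each atom to its normal valence:
  3 × C: 2 H each → 6
  1 × C: 1 H
  1 × C: no H
  1 × O: 1 H
  1 × O: no H
  Total hydrogens = 8.

8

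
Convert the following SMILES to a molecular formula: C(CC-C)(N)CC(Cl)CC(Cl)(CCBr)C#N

Heavy atoms from the SMILES: 1 Br, 11 C, 2 Cl, 2 N.
Implicit hydrogens by atom environment:
  6 × C: 2 H each → 12
  2 × C: 1 H each → 2
  2 × C: no H
  2 × Cl: no H
  1 × Br: no H
  1 × C: 3 H
  1 × N: 2 H
  1 × N: no H
  Total hydrogens = 19.
Molecular formula: C11H19BrCl2N2

C11H19BrCl2N2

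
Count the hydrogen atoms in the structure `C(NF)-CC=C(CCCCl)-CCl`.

Hydrogens are implicit in SMILES; fill each atom to its normal valence:
  6 × C: 2 H each → 12
  2 × Cl: no H
  1 × C: 1 H
  1 × C: no H
  1 × F: no H
  1 × N: 1 H
  Total hydrogens = 14.

14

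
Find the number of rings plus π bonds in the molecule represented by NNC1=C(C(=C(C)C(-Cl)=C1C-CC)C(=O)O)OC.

5

Molecular formula from the SMILES: C12H17ClN2O3.
DoU = (2C + 2 + N − H − X)/2 = (2·12 + 2 + 2 − 17 − 1)/2 = 10/2 = 5.
(Structurally: 1 ring(s) + 4 π bond(s) = 5.)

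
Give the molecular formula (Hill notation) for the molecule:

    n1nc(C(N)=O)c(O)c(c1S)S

Heavy atoms from the SMILES: 5 C, 3 N, 2 O, 2 S.
Implicit hydrogens by atom environment:
  4 × C (aromatic): no H
  2 × N (aromatic): no H
  2 × S: 1 H each → 2
  1 × C: no H
  1 × N: 2 H
  1 × O: 1 H
  1 × O: no H
  Total hydrogens = 5.
Molecular formula: C5H5N3O2S2

C5H5N3O2S2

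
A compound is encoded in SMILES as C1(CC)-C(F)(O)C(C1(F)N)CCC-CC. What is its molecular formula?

Heavy atoms from the SMILES: 11 C, 2 F, 1 N, 1 O.
Implicit hydrogens by atom environment:
  5 × C: 2 H each → 10
  2 × C: 3 H each → 6
  2 × C: 1 H each → 2
  2 × C: no H
  2 × F: no H
  1 × N: 2 H
  1 × O: 1 H
  Total hydrogens = 21.
Molecular formula: C11H21F2NO

C11H21F2NO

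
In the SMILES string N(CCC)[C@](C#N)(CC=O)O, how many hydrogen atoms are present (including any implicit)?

Hydrogens are implicit in SMILES; fill each atom to its normal valence:
  3 × C: 2 H each → 6
  2 × C: no H
  1 × C: 3 H
  1 × C: 1 H
  1 × N: 1 H
  1 × N: no H
  1 × O: 1 H
  1 × O: no H
  Total hydrogens = 12.

12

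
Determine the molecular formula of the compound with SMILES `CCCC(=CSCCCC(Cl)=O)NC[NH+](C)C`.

C12H24ClN2OS+

Heavy atoms from the SMILES: 12 C, 1 Cl, 2 N, 1 O, 1 S.
Implicit hydrogens by atom environment:
  6 × C: 2 H each → 12
  3 × C: 3 H each → 9
  2 × C: no H
  1 × C: 1 H
  1 × Cl: no H
  1 × N: 1 H
  1 × N (charge +1): 1 H
  1 × O: no H
  1 × S: no H
  Total hydrogens = 24.
Net charge +1.
Molecular formula: C12H24ClN2OS+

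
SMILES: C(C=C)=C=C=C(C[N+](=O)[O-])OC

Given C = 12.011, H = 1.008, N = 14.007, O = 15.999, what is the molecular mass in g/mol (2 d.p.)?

Molecular formula: C8H9NO3.
M = 8×12.011 + 9×1.008 + 1×14.007 + 3×15.999 = 167.16 g/mol.

167.16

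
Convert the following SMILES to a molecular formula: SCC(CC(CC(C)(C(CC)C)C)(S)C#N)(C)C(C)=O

C16H29NOS2

Heavy atoms from the SMILES: 16 C, 1 N, 1 O, 2 S.
Implicit hydrogens by atom environment:
  6 × C: 3 H each → 18
  5 × C: no H
  4 × C: 2 H each → 8
  2 × S: 1 H each → 2
  1 × C: 1 H
  1 × N: no H
  1 × O: no H
  Total hydrogens = 29.
Molecular formula: C16H29NOS2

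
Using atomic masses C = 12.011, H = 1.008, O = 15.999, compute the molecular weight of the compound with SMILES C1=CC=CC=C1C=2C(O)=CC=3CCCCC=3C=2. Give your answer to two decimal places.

Molecular formula: C16H16O.
M = 16×12.011 + 16×1.008 + 1×15.999 = 224.30 g/mol.

224.30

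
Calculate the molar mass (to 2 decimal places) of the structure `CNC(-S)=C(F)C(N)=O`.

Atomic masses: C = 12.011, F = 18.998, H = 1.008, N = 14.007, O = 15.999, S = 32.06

150.17

Molecular formula: C4H7FN2OS.
M = 4×12.011 + 1×18.998 + 7×1.008 + 2×14.007 + 1×15.999 + 1×32.06 = 150.17 g/mol.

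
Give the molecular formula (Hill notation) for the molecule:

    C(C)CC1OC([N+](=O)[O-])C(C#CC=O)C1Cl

C10H12ClNO4

Heavy atoms from the SMILES: 10 C, 1 Cl, 1 N, 4 O.
Implicit hydrogens by atom environment:
  5 × C: 1 H each → 5
  3 × O: no H
  2 × C: 2 H each → 4
  2 × C: no H
  1 × C: 3 H
  1 × Cl: no H
  1 × N (charge +1): no H
  1 × O (charge -1): no H
  Total hydrogens = 12.
Molecular formula: C10H12ClNO4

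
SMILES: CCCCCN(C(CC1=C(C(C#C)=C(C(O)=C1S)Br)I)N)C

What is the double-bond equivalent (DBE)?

Molecular formula from the SMILES: C16H22BrIN2OS.
DoU = (2C + 2 + N − H − X)/2 = (2·16 + 2 + 2 − 22 − 2)/2 = 12/2 = 6.
(Structurally: 1 ring(s) + 5 π bond(s) = 6.)

6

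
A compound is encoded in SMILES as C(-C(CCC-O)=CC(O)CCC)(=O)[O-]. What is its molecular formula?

C10H17O4-

Heavy atoms from the SMILES: 10 C, 4 O.
Implicit hydrogens by atom environment:
  5 × C: 2 H each → 10
  2 × C: 1 H each → 2
  2 × C: no H
  2 × O: 1 H each → 2
  1 × C: 3 H
  1 × O: no H
  1 × O (charge -1): no H
  Total hydrogens = 17.
Net charge -1.
Molecular formula: C10H17O4-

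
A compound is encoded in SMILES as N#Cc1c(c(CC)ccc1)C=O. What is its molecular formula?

Heavy atoms from the SMILES: 10 C, 1 N, 1 O.
Implicit hydrogens by atom environment:
  3 × C (aromatic): 1 H each → 3
  3 × C (aromatic): no H
  1 × C: 3 H
  1 × C: 2 H
  1 × C: 1 H
  1 × C: no H
  1 × N: no H
  1 × O: no H
  Total hydrogens = 9.
Molecular formula: C10H9NO

C10H9NO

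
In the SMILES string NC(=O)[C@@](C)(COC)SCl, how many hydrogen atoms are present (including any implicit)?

Hydrogens are implicit in SMILES; fill each atom to its normal valence:
  2 × C: 3 H each → 6
  2 × C: no H
  2 × O: no H
  1 × C: 2 H
  1 × Cl: no H
  1 × N: 2 H
  1 × S: no H
  Total hydrogens = 10.

10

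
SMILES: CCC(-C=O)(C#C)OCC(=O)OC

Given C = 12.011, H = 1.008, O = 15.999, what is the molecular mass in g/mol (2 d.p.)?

Molecular formula: C9H12O4.
M = 9×12.011 + 12×1.008 + 4×15.999 = 184.19 g/mol.

184.19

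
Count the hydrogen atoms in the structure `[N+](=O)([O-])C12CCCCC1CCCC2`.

Hydrogens are implicit in SMILES; fill each atom to its normal valence:
  8 × C: 2 H each → 16
  1 × C: 1 H
  1 × C: no H
  1 × N (charge +1): no H
  1 × O: no H
  1 × O (charge -1): no H
  Total hydrogens = 17.

17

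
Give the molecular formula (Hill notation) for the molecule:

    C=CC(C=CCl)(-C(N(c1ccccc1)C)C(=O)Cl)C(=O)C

C16H17Cl2NO2

Heavy atoms from the SMILES: 16 C, 2 Cl, 1 N, 2 O.
Implicit hydrogens by atom environment:
  5 × C (aromatic): 1 H each → 5
  4 × C: 1 H each → 4
  3 × C: no H
  2 × C: 3 H each → 6
  2 × Cl: no H
  2 × O: no H
  1 × C: 2 H
  1 × C (aromatic): no H
  1 × N: no H
  Total hydrogens = 17.
Molecular formula: C16H17Cl2NO2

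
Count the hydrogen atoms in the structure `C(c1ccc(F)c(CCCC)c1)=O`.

13

Hydrogens are implicit in SMILES; fill each atom to its normal valence:
  3 × C: 2 H each → 6
  3 × C (aromatic): 1 H each → 3
  3 × C (aromatic): no H
  1 × C: 3 H
  1 × C: 1 H
  1 × F: no H
  1 × O: no H
  Total hydrogens = 13.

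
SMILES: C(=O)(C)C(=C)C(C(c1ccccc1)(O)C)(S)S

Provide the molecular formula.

Heavy atoms from the SMILES: 13 C, 2 O, 2 S.
Implicit hydrogens by atom environment:
  5 × C (aromatic): 1 H each → 5
  4 × C: no H
  2 × C: 3 H each → 6
  2 × S: 1 H each → 2
  1 × C: 2 H
  1 × C (aromatic): no H
  1 × O: 1 H
  1 × O: no H
  Total hydrogens = 16.
Molecular formula: C13H16O2S2

C13H16O2S2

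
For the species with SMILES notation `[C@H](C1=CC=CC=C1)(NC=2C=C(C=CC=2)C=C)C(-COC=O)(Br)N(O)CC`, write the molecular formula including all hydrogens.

C20H23BrN2O3

Heavy atoms from the SMILES: 1 Br, 20 C, 2 N, 3 O.
Implicit hydrogens by atom environment:
  9 × C (aromatic): 1 H each → 9
  3 × C: 2 H each → 6
  3 × C: 1 H each → 3
  3 × C (aromatic): no H
  2 × O: no H
  1 × Br: no H
  1 × C: 3 H
  1 × C: no H
  1 × N: 1 H
  1 × N: no H
  1 × O: 1 H
  Total hydrogens = 23.
Molecular formula: C20H23BrN2O3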